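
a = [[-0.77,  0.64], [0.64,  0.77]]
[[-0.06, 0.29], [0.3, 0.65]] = a@[[0.24, 0.19], [0.19, 0.68]]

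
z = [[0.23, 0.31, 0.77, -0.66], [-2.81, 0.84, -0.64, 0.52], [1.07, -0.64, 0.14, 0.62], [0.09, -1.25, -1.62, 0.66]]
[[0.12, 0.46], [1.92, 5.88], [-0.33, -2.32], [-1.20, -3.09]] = z@ [[-0.74, -1.93], [0.09, 1.11], [0.89, 1.14], [0.64, 0.48]]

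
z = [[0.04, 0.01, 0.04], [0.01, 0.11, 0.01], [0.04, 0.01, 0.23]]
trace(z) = 0.38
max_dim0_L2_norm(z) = 0.23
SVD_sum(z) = [[0.01, 0.00, 0.05], [0.00, 0.0, 0.02], [0.05, 0.02, 0.23]] + [[0.0, 0.01, -0.0], [0.01, 0.11, -0.01], [-0.00, -0.01, 0.00]] + [[0.03, -0.00, -0.01], [-0.00, 0.00, 0.00], [-0.01, 0.00, 0.00]]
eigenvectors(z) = [[0.20, 0.98, -0.08], [0.09, -0.1, -0.99], [0.98, -0.19, 0.11]]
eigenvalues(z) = [0.24, 0.03, 0.11]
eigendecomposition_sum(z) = [[0.01, 0.0, 0.05], [0.0, 0.0, 0.02], [0.05, 0.02, 0.23]] + [[0.03, -0.00, -0.01], [-0.00, 0.0, 0.00], [-0.01, 0.0, 0.00]] + [[0.0,0.01,-0.00], [0.01,0.11,-0.01], [-0.0,-0.01,0.0]]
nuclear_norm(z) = 0.38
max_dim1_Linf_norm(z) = 0.23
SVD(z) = [[0.20, 0.08, -0.98], [0.09, 0.99, 0.10], [0.98, -0.11, 0.19]] @ diag([0.2391548267513985, 0.10970545456819109, 0.031139718680410367]) @ [[0.20, 0.09, 0.98], [0.08, 0.99, -0.11], [-0.98, 0.10, 0.19]]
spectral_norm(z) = 0.24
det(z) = 0.00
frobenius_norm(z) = 0.26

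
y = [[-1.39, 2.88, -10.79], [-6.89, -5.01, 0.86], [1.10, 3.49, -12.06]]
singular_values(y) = [16.98, 8.35, 0.82]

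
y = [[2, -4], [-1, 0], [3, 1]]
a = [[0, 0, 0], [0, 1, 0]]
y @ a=[[0, -4, 0], [0, 0, 0], [0, 1, 0]]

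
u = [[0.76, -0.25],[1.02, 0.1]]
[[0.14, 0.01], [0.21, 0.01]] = u @ [[0.2, 0.01],[0.05, 0.00]]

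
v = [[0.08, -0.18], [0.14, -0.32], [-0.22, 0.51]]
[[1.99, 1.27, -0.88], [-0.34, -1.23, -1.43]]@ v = [[0.53, -1.21], [0.12, -0.27]]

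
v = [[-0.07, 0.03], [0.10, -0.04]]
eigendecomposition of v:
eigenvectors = [[-0.58, -0.39], [0.81, -0.92]]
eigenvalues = [-0.11, 0.0]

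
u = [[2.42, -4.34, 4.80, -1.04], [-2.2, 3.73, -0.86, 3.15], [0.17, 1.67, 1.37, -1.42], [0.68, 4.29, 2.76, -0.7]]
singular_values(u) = [8.44, 5.72, 2.77, 0.54]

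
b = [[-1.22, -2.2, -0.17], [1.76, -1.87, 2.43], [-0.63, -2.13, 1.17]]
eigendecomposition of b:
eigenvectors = [[-0.02+0.58j, (-0.02-0.58j), -0.53+0.00j], [0.70+0.00j, (0.7-0j), (0.37+0j)], [(0.19+0.37j), 0.19-0.37j, 0.76+0.00j]]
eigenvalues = [(-1.24+2.73j), (-1.24-2.73j), (0.56+0j)]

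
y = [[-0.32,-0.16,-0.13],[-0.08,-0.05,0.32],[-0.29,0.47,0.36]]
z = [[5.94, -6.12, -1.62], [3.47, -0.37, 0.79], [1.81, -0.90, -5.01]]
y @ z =[[-2.69, 2.13, 1.04],[-0.07, 0.22, -1.51],[0.56, 1.28, -0.96]]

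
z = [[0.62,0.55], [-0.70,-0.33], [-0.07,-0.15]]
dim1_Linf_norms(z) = [0.62, 0.7, 0.15]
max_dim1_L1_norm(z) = 1.17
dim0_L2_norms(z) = [0.94, 0.66]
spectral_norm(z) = 1.13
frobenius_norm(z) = 1.15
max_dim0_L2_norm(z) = 0.94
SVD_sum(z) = [[0.68, 0.47], [-0.63, -0.43], [-0.12, -0.08]] + [[-0.06, 0.08],[-0.07, 0.10],[0.05, -0.07]]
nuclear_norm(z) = 1.31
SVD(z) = [[-0.73, -0.56], [0.67, -0.69], [0.13, 0.46]] @ diag([1.1314679437946222, 0.181604769114605]) @ [[-0.82, -0.57], [0.57, -0.82]]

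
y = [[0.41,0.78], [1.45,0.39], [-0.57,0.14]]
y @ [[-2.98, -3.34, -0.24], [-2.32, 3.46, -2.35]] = [[-3.03, 1.33, -1.93],[-5.23, -3.49, -1.26],[1.37, 2.39, -0.19]]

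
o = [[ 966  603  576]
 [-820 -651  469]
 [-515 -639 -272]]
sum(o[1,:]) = -1002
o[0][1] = 603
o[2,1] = -639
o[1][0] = -820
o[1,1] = -651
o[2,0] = -515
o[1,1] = -651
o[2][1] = -639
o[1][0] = -820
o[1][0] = -820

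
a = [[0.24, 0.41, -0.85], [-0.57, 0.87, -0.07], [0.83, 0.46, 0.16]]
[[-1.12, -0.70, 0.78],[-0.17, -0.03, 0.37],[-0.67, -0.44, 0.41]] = a@[[-0.66, -0.47, 0.29], [-0.56, -0.3, 0.57], [0.86, 0.55, -0.56]]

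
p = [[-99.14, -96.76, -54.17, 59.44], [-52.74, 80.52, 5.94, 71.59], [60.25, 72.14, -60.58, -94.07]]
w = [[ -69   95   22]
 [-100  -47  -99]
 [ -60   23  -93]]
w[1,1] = -47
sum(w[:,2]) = -170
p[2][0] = 60.25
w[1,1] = -47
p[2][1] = 72.14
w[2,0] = -60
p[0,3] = 59.44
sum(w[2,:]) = -130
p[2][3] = -94.07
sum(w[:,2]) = -170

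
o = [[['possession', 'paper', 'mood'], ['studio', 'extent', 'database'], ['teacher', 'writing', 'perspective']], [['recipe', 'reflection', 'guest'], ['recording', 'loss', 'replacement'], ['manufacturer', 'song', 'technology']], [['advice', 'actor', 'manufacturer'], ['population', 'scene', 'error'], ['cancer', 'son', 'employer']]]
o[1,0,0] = 'recipe'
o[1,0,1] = 'reflection'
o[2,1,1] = 'scene'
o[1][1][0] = 'recording'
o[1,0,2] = 'guest'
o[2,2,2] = 'employer'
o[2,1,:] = ['population', 'scene', 'error']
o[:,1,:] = [['studio', 'extent', 'database'], ['recording', 'loss', 'replacement'], ['population', 'scene', 'error']]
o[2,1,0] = 'population'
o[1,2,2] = 'technology'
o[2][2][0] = 'cancer'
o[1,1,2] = 'replacement'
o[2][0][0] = 'advice'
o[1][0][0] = 'recipe'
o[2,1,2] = 'error'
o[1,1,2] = 'replacement'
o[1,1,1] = 'loss'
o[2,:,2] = ['manufacturer', 'error', 'employer']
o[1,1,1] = 'loss'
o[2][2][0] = 'cancer'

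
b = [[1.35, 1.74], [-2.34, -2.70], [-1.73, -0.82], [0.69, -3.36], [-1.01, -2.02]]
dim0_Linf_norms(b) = [2.34, 3.36]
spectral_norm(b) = 5.59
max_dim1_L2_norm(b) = 3.57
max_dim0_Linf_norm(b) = 3.36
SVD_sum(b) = [[0.97, 1.93], [-1.56, -3.09], [-0.68, -1.35], [-1.21, -2.40], [-1.01, -2.02]] + [[0.38, -0.19], [-0.78, 0.39], [-1.05, 0.53], [1.90, -0.96], [0.0, -0.0]]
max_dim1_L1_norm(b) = 5.04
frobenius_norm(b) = 6.18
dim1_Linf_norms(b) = [1.74, 2.7, 1.73, 3.36, 2.02]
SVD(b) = [[0.39,0.16], [-0.62,-0.34], [-0.27,-0.45], [-0.48,0.81], [-0.4,0.00]] @ diag([5.593879265703823, 2.6183419869697775]) @ [[0.45,0.89],[0.89,-0.45]]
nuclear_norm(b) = 8.21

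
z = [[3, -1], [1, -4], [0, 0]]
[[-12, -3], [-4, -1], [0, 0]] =z@[[-4, -1], [0, 0]]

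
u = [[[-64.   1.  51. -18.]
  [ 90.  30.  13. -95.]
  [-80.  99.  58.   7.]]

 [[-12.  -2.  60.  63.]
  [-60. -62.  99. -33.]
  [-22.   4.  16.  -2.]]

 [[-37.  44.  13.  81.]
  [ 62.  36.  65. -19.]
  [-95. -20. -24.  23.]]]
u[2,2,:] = [-95.0, -20.0, -24.0, 23.0]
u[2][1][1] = 36.0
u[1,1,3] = -33.0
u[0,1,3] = -95.0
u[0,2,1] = 99.0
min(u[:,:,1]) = -62.0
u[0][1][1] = 30.0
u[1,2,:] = [-22.0, 4.0, 16.0, -2.0]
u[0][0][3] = -18.0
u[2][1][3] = -19.0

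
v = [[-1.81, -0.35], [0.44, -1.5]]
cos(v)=[[-0.25, -0.36], [0.45, 0.07]]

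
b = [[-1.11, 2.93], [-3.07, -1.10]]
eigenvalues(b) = [(-1.11+3j), (-1.11-3j)]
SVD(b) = [[-0.21, -0.98], [-0.98, 0.21]] @ diag([3.267212125729929, 3.1268554372537465]) @ [[0.99, 0.14], [0.14, -0.99]]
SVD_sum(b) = [[-0.68, -0.1],[-3.16, -0.45]] + [[-0.43, 3.03], [0.09, -0.65]]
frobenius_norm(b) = 4.52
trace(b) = -2.21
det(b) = 10.22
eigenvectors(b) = [[-0.00+0.70j,  (-0-0.7j)],[(-0.72+0j),  (-0.72-0j)]]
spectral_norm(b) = 3.27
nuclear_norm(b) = 6.39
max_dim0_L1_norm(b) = 4.18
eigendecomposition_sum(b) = [[(-0.55+1.5j), (1.47+0.54j)], [(-1.53-0.57j), -0.55+1.50j]] + [[-0.56-1.50j, 1.47-0.54j], [-1.53+0.57j, (-0.55-1.5j)]]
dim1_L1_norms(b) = [4.04, 4.17]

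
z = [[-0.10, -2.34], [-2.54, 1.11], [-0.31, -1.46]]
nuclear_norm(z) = 5.48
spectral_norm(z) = 3.18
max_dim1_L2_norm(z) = 2.77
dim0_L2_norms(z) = [2.56, 2.97]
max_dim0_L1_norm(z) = 4.91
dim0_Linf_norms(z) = [2.54, 2.34]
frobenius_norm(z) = 3.92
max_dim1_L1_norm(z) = 3.65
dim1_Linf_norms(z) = [2.34, 2.54, 1.46]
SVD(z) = [[0.61, 0.56],[-0.71, 0.70],[0.34, 0.44]] @ diag([3.18075952745613, 2.297774755822915]) @ [[0.51, -0.86], [-0.86, -0.51]]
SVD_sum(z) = [[1.01, -1.68],[-1.16, 1.94],[0.56, -0.94]] + [[-1.11, -0.66], [-1.38, -0.83], [-0.87, -0.52]]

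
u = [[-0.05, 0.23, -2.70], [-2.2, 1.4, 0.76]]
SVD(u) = [[-0.70, 0.71], [0.71, 0.7]] @ diag([2.9969284277591717, 2.396126039858701]) @ [[-0.51, 0.28, 0.81],[-0.66, 0.48, -0.58]]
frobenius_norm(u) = 3.84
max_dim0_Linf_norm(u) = 2.7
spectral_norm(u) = 3.00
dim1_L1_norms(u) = [2.98, 4.36]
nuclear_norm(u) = 5.39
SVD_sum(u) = [[1.08, -0.59, -1.72], [-1.09, 0.59, 1.73]] + [[-1.13, 0.82, -0.98],  [-1.11, 0.81, -0.97]]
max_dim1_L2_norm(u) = 2.72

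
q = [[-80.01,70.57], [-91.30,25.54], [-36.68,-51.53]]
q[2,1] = -51.53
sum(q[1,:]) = -65.75999999999999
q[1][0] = -91.3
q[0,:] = [-80.01, 70.57]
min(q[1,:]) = -91.3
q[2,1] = -51.53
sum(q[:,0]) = -207.99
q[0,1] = 70.57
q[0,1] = 70.57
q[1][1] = 25.54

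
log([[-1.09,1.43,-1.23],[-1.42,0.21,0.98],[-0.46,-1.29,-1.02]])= [[(0.4+1.4j), (1.33+0.17j), (-0.11+1.84j)], [-1.05+0.35j, 0.82+0.04j, 1.08+0.46j], [0.27+1.29j, (-1.03+0.16j), (0.61+1.69j)]]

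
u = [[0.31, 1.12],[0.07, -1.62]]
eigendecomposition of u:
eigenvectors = [[1.0, -0.49], [0.04, 0.87]]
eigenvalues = [0.35, -1.66]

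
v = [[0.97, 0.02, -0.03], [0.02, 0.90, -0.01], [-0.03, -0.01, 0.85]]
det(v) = 0.741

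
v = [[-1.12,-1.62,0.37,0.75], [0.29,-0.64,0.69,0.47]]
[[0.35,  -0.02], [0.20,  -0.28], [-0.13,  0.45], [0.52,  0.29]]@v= [[-0.4, -0.55, 0.12, 0.25], [-0.31, -0.14, -0.12, 0.02], [0.28, -0.08, 0.26, 0.11], [-0.5, -1.03, 0.39, 0.53]]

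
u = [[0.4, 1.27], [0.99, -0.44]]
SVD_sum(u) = [[0.14,1.3], [-0.04,-0.33]] + [[0.26, -0.03], [1.03, -0.11]]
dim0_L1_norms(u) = [1.39, 1.71]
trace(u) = -0.04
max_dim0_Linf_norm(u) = 1.27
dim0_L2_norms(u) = [1.07, 1.34]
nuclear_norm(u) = 2.41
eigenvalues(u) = [1.18, -1.22]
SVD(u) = [[-0.97, 0.25],[0.25, 0.97]] @ diag([1.3469502857947881, 1.0641075733201688]) @ [[-0.11, -0.99], [0.99, -0.11]]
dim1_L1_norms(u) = [1.67, 1.43]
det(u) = -1.43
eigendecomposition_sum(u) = [[0.8,  0.62], [0.49,  0.38]] + [[-0.4, 0.65], [0.50, -0.82]]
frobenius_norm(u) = 1.72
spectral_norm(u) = 1.35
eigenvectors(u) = [[0.85, -0.62], [0.52, 0.79]]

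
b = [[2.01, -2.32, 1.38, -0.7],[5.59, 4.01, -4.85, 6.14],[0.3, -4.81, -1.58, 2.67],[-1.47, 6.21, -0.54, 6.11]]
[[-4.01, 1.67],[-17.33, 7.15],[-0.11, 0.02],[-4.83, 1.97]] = b @ [[-2.34, 0.97],[-0.43, 0.18],[-0.72, 0.3],[-0.98, 0.4]]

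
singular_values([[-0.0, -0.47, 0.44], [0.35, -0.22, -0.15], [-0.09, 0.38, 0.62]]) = [0.81, 0.64, 0.28]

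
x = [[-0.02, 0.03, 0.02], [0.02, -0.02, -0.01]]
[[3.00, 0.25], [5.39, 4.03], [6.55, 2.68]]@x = [[-0.06, 0.08, 0.06], [-0.03, 0.08, 0.07], [-0.08, 0.14, 0.10]]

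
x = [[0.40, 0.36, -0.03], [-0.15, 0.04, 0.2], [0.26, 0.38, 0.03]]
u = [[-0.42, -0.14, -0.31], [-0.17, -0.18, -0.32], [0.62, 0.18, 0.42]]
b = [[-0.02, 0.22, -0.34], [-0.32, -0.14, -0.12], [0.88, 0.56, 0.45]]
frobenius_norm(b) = 1.26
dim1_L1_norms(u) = [0.87, 0.67, 1.22]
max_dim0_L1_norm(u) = 1.21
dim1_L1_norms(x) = [0.79, 0.39, 0.67]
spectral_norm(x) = 0.71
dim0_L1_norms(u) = [1.21, 0.5, 1.05]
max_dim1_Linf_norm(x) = 0.4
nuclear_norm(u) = 1.19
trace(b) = 0.29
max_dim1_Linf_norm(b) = 0.88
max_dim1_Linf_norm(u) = 0.62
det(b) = 0.03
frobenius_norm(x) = 0.75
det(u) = 0.00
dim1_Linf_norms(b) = [0.34, 0.32, 0.88]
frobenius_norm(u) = 1.02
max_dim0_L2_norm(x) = 0.52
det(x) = -0.01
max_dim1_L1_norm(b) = 1.89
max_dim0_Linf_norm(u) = 0.62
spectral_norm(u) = 1.01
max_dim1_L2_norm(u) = 0.77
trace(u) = -0.18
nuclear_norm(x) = 1.00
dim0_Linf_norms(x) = [0.4, 0.38, 0.2]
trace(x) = 0.47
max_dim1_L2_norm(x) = 0.54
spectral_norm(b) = 1.19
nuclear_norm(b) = 1.65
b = x + u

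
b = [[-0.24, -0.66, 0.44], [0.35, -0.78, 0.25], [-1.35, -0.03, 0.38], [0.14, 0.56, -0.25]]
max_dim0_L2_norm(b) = 1.42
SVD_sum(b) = [[-0.49, -0.15, 0.21], [0.01, 0.0, -0.0], [-1.20, -0.36, 0.50], [0.33, 0.10, -0.14]] + [[0.24, -0.53, 0.18], [0.35, -0.78, 0.27], [-0.15, 0.34, -0.12], [-0.2, 0.44, -0.15]] + [[0.01, 0.02, 0.05], [-0.00, -0.01, -0.01], [-0.00, -0.00, -0.01], [0.01, 0.02, 0.04]]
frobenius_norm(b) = 1.96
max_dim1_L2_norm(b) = 1.4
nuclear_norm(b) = 2.83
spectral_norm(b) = 1.50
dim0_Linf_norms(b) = [1.35, 0.78, 0.44]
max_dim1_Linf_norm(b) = 1.35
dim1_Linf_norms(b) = [0.66, 0.78, 1.35, 0.56]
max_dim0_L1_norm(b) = 2.08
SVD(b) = [[-0.37, -0.49, 0.74], [0.01, -0.71, -0.22], [-0.9, 0.31, -0.14], [0.24, 0.40, 0.62]] @ diag([1.5040268277464368, 1.2554263119402798, 0.07421641804221486]) @ [[0.89, 0.27, -0.37], [-0.39, 0.87, -0.30], [0.25, 0.41, 0.88]]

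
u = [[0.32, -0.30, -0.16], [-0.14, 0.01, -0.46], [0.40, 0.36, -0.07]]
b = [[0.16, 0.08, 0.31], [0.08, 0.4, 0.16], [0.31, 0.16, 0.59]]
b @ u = [[0.16, 0.06, -0.08], [0.03, 0.04, -0.21], [0.31, 0.12, -0.16]]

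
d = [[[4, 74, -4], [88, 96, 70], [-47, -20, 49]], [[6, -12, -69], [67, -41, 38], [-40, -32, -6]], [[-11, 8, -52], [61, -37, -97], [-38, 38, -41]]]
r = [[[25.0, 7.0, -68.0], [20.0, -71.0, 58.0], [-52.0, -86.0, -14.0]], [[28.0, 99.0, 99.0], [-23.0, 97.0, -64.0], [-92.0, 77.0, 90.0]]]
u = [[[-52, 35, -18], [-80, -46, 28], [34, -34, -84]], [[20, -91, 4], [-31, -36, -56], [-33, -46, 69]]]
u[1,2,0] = -33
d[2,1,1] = -37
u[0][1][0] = -80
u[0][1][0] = -80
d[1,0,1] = -12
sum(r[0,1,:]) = 7.0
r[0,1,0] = 20.0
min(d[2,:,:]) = -97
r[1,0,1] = 99.0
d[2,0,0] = -11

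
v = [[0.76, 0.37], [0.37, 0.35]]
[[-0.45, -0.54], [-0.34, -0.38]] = v@[[-0.26, -0.38], [-0.69, -0.68]]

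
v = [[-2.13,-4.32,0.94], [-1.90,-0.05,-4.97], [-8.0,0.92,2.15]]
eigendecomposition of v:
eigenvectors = [[(0.59+0j), (0.09+0.38j), (0.09-0.38j)],  [(0.63+0j), (0.19-0.56j), (0.19+0.56j)],  [(0.51+0j), -0.71+0.00j, (-0.71-0j)]]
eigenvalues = [(-5.91+0j), (2.94+5.04j), (2.94-5.04j)]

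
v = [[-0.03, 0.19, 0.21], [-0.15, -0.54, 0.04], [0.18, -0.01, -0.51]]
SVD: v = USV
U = [[0.08, -0.48, -0.87],[-0.87, 0.4, -0.3],[0.49, 0.78, -0.38]]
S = [0.59, 0.58, 0.0]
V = [[0.37, 0.81, -0.46], [0.16, -0.54, -0.83], [0.92, -0.23, 0.33]]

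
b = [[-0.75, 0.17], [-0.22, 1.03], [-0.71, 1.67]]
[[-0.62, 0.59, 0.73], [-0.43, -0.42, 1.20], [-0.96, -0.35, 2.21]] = b @ [[0.77, -0.92, -0.74],[-0.25, -0.6, 1.01]]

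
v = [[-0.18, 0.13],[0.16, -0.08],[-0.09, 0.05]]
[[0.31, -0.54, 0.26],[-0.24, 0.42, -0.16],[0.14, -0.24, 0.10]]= v@[[-1.00, 1.75, 0.0], [1.02, -1.72, 2.00]]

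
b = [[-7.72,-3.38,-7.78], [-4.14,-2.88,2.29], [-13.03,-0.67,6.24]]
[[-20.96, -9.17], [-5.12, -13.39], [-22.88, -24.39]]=b@[[2.19,1.30], [-0.71,2.0], [0.83,-0.98]]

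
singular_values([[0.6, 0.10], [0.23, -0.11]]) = [0.64, 0.14]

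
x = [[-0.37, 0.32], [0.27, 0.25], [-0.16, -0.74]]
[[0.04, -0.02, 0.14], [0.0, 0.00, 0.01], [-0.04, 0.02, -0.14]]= x @ [[-0.06, 0.03, -0.19],[0.07, -0.03, 0.23]]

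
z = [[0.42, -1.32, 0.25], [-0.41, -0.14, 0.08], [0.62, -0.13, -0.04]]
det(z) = -0.002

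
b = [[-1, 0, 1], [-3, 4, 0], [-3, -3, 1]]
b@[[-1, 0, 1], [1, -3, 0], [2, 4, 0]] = [[3, 4, -1], [7, -12, -3], [2, 13, -3]]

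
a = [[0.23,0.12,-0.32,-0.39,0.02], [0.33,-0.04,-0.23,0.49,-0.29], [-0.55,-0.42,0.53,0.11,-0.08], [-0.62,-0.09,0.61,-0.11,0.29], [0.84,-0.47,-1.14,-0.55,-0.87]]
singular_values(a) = [2.13, 0.81, 0.74, 0.0, 0.0]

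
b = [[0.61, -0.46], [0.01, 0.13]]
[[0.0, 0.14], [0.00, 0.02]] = b @ [[0.0, 0.31], [0.0, 0.11]]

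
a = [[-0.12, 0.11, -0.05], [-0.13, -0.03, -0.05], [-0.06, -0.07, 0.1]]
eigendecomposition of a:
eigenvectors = [[0.19-0.57j,(0.19+0.57j),-0.25+0.00j],[0.73+0.00j,0.73-0.00j,(-0.11+0j)],[0.33-0.00j,(0.33+0j),0.96+0.00j]]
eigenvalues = [(-0.09+0.1j), (-0.09-0.1j), (0.12+0j)]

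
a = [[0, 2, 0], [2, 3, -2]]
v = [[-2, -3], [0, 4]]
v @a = [[-6, -13, 6], [8, 12, -8]]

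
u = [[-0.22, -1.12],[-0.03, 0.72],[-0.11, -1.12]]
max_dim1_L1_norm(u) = 1.34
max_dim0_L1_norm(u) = 2.96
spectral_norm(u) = 1.75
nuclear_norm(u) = 1.90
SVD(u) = [[0.65, 0.62],  [-0.41, 0.77],  [0.64, -0.13]] @ diag([1.7514240688585319, 0.14530564690687087]) @ [[-0.11, -0.99], [-0.99, 0.11]]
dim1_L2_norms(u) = [1.14, 0.72, 1.13]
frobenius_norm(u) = 1.76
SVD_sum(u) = [[-0.13,-1.13], [0.08,0.71], [-0.13,-1.12]] + [[-0.09, 0.01],  [-0.11, 0.01],  [0.02, -0.00]]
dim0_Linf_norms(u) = [0.22, 1.12]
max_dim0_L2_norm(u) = 1.74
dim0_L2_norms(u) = [0.25, 1.74]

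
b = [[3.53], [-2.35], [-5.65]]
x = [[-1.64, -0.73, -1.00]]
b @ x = [[-5.79, -2.58, -3.53], [3.85, 1.72, 2.35], [9.27, 4.12, 5.65]]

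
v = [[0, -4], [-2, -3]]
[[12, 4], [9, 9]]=v @ [[0, -3], [-3, -1]]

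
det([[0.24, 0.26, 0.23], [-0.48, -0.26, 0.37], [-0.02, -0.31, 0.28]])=0.076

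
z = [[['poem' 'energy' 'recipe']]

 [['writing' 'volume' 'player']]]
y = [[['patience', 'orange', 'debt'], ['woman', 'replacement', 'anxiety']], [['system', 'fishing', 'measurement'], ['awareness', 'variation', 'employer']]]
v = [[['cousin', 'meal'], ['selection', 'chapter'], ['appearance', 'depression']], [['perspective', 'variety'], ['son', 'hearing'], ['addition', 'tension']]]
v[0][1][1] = 'chapter'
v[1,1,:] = ['son', 'hearing']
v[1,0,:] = ['perspective', 'variety']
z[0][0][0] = 'poem'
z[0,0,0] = 'poem'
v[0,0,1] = 'meal'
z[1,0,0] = 'writing'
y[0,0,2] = 'debt'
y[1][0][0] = 'system'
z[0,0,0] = 'poem'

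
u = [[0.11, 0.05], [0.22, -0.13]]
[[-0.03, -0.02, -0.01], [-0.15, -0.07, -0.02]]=u@ [[-0.47, -0.23, -0.06], [0.34, 0.15, 0.03]]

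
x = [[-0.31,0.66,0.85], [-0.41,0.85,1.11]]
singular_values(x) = [1.84, 0.01]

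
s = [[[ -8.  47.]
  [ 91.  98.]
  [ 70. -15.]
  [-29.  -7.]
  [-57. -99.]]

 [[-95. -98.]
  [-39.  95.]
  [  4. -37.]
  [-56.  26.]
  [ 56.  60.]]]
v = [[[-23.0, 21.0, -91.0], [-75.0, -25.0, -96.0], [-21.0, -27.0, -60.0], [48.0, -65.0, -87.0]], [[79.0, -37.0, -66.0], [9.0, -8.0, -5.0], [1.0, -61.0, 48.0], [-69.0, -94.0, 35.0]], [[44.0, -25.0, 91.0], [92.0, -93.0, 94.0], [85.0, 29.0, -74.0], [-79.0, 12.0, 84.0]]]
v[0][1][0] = -75.0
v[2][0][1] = -25.0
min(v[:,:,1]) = -94.0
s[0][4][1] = -99.0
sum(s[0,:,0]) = 67.0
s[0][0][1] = 47.0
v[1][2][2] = 48.0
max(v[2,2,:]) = 85.0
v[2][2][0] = 85.0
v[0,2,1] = -27.0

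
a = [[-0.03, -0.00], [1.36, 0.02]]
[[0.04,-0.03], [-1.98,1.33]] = a @ [[-1.43, 0.99], [-1.81, -0.99]]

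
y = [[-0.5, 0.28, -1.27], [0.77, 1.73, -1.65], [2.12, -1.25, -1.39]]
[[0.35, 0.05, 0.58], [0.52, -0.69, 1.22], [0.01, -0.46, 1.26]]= y @ [[-0.07,-0.32,0.27], [0.12,-0.22,0.06], [-0.22,0.04,-0.55]]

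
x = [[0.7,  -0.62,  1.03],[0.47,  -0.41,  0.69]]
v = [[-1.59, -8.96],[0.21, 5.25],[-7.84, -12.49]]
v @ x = [[-5.32, 4.66, -7.82], [2.61, -2.28, 3.84], [-11.36, 9.98, -16.69]]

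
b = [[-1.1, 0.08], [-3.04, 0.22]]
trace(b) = -0.88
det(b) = 0.00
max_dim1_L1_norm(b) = 3.26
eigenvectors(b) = [[-0.34, -0.07], [-0.94, -1.0]]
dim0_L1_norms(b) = [4.14, 0.3]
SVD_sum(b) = [[-1.1, 0.08], [-3.04, 0.22]] + [[0.0, 0.0], [-0.0, -0.0]]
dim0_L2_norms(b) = [3.23, 0.23]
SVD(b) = [[-0.34, -0.94],[-0.94, 0.34]] @ diag([3.241357719064757, 0.00037021523201274687]) @ [[1.00,-0.07],  [-0.07,-1.00]]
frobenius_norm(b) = 3.24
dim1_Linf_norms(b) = [1.1, 3.04]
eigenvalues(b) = [-0.88, -0.0]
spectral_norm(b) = 3.24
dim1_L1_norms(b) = [1.18, 3.26]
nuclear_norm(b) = 3.24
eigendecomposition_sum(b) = [[-1.10,  0.08], [-3.04,  0.22]] + [[0.0, -0.00], [0.00, -0.0]]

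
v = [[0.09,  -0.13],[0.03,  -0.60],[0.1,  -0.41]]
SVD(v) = [[-0.19, 0.73], [-0.80, -0.50], [-0.56, 0.46]] @ diag([0.7445381715650266, 0.09830010723598953]) @ [[-0.13,0.99],[0.99,0.13]]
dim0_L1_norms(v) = [0.22, 1.14]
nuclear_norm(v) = 0.84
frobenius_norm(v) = 0.75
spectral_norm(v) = 0.74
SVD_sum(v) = [[0.02, -0.14], [0.08, -0.59], [0.05, -0.42]] + [[0.07, 0.01], [-0.05, -0.01], [0.05, 0.01]]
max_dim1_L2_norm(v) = 0.6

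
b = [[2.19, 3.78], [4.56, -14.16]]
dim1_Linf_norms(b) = [3.78, 14.16]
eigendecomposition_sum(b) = [[3.01, 0.66], [0.79, 0.17]] + [[-0.82,3.12],[3.77,-14.33]]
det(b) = -48.25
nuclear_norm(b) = 18.35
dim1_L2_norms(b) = [4.37, 14.88]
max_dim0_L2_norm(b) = 14.66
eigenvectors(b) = [[0.97, -0.21], [0.25, 0.98]]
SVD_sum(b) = [[-0.81, 2.95], [3.94, -14.33]] + [[3.00,0.83], [0.62,0.17]]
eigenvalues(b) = [3.18, -15.15]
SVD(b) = [[-0.20, 0.98], [0.98, 0.2]] @ diag([15.174812952760625, 3.1794263395663656]) @ [[0.27, -0.96], [0.96, 0.27]]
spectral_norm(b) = 15.17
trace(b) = -11.97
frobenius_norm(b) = 15.50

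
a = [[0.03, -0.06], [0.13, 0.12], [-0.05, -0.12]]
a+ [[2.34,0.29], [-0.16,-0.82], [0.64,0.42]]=[[2.37,0.23], [-0.03,-0.70], [0.59,0.3]]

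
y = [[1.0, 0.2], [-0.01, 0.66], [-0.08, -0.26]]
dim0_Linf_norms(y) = [1.0, 0.66]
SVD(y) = [[-0.96, 0.26], [-0.22, -0.91], [0.16, 0.31]] @ diag([1.0442006189463948, 0.6777500036089754]) @ [[-0.93, -0.36], [0.36, -0.93]]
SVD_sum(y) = [[0.94,0.37], [0.22,0.08], [-0.16,-0.06]] + [[0.06, -0.17], [-0.23, 0.58], [0.08, -0.2]]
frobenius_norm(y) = 1.24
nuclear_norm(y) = 1.72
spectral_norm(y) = 1.04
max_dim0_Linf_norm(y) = 1.0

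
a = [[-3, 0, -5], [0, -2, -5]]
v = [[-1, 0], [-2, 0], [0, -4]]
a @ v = [[3, 20], [4, 20]]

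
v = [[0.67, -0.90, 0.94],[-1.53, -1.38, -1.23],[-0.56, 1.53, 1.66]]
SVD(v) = [[-0.08, -0.66, 0.75], [0.73, 0.47, 0.50], [-0.68, 0.58, 0.44]] @ diag([2.9883504829858496, 1.72588870544143, 1.184005729406719]) @ [[-0.26, -0.66, -0.70], [-0.86, 0.49, -0.13], [-0.43, -0.57, 0.70]]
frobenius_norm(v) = 3.65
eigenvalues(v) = [(-1.72+0j), (1.34+1.32j), (1.34-1.32j)]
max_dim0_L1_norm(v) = 3.83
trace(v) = 0.95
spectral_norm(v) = 2.99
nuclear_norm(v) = 5.90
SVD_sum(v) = [[0.06, 0.16, 0.17],  [-0.58, -1.44, -1.53],  [0.54, 1.34, 1.43]] + [[0.99, -0.56, 0.15], [-0.70, 0.40, -0.11], [-0.87, 0.49, -0.13]] + [[-0.38, -0.5, 0.62], [-0.25, -0.34, 0.41], [-0.23, -0.3, 0.37]]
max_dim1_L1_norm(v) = 4.14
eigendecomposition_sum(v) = [[-0.47+0.00j,(-0.69-0j),-0.12+0.00j], [(-0.91+0j),(-1.34-0j),(-0.23+0j)], [(0.33-0j),0.49+0.00j,0.09-0.00j]] + [[0.57+0.39j, (-0.1-0.44j), 0.53-0.63j],[(-0.31-0.39j), (-0.02+0.32j), -0.50+0.32j],[-0.45+0.71j, 0.52-0.15j, 0.79+0.61j]] + [[0.57-0.39j, -0.10+0.44j, 0.53+0.63j],[-0.31+0.39j, (-0.02-0.32j), -0.50-0.32j],[(-0.45-0.71j), 0.52+0.15j, (0.79-0.61j)]]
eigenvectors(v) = [[(0.44+0j), 0.02-0.58j, 0.02+0.58j], [(0.84+0j), -0.14+0.39j, -0.14-0.39j], [-0.31+0.00j, 0.70+0.00j, (0.7-0j)]]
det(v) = -6.11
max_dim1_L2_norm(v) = 2.4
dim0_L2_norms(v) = [1.76, 2.25, 2.27]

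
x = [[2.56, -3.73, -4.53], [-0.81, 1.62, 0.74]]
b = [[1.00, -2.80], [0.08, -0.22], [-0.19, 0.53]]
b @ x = [[4.83, -8.27, -6.60],[0.38, -0.65, -0.53],[-0.92, 1.57, 1.25]]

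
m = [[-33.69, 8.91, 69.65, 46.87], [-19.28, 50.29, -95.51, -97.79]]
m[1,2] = -95.51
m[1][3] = -97.79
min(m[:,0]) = -33.69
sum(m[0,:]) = 91.74000000000001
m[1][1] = 50.29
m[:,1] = [8.91, 50.29]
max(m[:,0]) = -19.28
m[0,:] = [-33.69, 8.91, 69.65, 46.87]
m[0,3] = 46.87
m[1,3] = -97.79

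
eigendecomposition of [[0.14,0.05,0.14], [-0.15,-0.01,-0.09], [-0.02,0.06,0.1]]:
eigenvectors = [[(-0.58-0.24j),  -0.58+0.24j,  0.21+0.00j],[0.65+0.00j,  0.65-0.00j,  (0.84+0j)],[(0.09-0.43j),  (0.09+0.43j),  -0.50+0.00j]]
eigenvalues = [(0.11+0.12j), (0.11-0.12j), (0.01+0j)]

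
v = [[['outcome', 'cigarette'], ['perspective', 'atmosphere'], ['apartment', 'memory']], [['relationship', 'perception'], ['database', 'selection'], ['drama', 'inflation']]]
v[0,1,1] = 'atmosphere'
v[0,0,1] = 'cigarette'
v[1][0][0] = 'relationship'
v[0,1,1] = 'atmosphere'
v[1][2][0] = 'drama'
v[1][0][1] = 'perception'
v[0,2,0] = 'apartment'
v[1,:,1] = ['perception', 'selection', 'inflation']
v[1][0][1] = 'perception'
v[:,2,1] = ['memory', 'inflation']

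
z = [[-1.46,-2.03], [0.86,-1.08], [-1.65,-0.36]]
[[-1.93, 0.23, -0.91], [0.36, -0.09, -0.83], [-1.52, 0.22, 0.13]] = z @[[0.85, -0.13, -0.21], [0.34, -0.02, 0.6]]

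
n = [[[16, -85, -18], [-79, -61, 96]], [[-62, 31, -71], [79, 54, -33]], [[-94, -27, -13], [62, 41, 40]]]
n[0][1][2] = 96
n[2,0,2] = -13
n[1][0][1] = 31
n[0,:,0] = [16, -79]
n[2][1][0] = 62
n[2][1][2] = 40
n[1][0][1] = 31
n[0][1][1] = -61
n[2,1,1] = 41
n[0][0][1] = -85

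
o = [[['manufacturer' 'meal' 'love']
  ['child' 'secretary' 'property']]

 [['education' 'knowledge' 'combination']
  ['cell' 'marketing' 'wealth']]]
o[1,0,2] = 'combination'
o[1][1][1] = 'marketing'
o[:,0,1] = ['meal', 'knowledge']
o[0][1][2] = 'property'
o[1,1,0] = 'cell'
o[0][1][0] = 'child'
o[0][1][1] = 'secretary'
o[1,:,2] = ['combination', 'wealth']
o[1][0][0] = 'education'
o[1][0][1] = 'knowledge'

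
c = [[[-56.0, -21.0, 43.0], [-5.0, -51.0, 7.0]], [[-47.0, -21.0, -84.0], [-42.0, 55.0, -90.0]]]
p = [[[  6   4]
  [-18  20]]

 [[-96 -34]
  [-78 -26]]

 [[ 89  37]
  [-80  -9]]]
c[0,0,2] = 43.0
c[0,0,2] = 43.0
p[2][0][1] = 37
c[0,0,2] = 43.0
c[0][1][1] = -51.0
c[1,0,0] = -47.0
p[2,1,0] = -80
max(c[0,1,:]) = 7.0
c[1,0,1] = -21.0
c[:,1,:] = [[-5.0, -51.0, 7.0], [-42.0, 55.0, -90.0]]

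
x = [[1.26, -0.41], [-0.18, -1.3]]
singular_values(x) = [1.43, 1.2]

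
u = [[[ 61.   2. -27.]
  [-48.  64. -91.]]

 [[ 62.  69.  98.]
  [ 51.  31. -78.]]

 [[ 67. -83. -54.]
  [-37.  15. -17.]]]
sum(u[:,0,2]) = 17.0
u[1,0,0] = 62.0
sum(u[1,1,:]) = 4.0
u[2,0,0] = 67.0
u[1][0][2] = 98.0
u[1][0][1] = 69.0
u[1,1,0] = 51.0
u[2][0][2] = -54.0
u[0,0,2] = -27.0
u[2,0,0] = 67.0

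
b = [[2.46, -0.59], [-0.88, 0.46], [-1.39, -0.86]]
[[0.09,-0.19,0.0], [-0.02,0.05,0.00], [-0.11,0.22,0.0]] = b @ [[0.05, -0.1, -0.00], [0.05, -0.09, -0.00]]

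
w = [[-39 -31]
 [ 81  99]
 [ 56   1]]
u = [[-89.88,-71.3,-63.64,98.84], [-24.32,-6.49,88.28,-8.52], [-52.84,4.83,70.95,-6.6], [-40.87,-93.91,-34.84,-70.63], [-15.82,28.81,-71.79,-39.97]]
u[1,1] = -6.49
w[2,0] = 56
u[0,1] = -71.3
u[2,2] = 70.95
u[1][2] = 88.28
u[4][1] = 28.81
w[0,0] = -39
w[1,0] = 81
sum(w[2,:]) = 57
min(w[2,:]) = 1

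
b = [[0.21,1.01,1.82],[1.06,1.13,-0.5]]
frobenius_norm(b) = 2.65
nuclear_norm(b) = 3.71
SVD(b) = [[-0.97, -0.24], [-0.24, 0.97]] @ diag([2.1186507553741944, 1.5932416567339542]) @ [[-0.22, -0.59, -0.78],[0.61, 0.54, -0.58]]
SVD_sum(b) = [[0.44,  1.21,  1.60],[0.11,  0.3,  0.39]] + [[-0.23, -0.2, 0.22],[0.95, 0.83, -0.89]]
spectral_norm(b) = 2.12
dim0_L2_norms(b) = [1.08, 1.52, 1.89]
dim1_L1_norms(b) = [3.04, 2.69]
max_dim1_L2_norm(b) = 2.09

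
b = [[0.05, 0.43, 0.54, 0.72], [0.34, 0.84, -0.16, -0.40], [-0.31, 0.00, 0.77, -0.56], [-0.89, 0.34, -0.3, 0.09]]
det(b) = 1.006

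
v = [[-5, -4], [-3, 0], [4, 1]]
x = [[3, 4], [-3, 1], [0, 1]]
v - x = [[-8, -8], [0, -1], [4, 0]]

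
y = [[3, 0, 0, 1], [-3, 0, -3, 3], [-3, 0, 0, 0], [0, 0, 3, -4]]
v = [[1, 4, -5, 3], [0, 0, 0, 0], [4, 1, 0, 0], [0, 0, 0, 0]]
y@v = [[3, 12, -15, 9], [-15, -15, 15, -9], [-3, -12, 15, -9], [12, 3, 0, 0]]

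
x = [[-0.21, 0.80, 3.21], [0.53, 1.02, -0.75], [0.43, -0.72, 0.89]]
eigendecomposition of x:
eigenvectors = [[(0.92+0j),0.85+0.00j,(0.85-0j)],[-0.29+0.00j,0.16-0.23j,(0.16+0.23j)],[-0.26+0.00j,0.43+0.12j,(0.43-0.12j)]]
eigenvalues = [(-1.38+0j), (1.54+0.22j), (1.54-0.22j)]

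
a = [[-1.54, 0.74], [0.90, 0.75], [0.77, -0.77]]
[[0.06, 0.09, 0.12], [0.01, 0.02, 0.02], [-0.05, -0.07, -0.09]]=a @ [[-0.02, -0.03, -0.04], [0.04, 0.06, 0.08]]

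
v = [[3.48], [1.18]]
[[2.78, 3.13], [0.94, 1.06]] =v@ [[0.80,0.9]]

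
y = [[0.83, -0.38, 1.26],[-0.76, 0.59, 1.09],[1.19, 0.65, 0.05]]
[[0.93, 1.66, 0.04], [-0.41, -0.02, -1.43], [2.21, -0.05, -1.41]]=y @ [[1.37, 0.42, -0.16], [0.88, -0.91, -1.85], [0.10, 0.77, -0.42]]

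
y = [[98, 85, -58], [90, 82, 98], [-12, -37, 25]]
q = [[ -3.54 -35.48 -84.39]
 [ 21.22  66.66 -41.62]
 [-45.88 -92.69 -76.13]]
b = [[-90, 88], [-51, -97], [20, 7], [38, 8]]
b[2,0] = 20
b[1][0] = -51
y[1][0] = 90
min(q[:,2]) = -84.39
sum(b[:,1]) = 6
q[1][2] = -41.62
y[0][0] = 98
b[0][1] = 88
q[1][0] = 21.22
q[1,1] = 66.66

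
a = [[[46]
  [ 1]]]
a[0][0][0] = 46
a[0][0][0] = 46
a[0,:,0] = [46, 1]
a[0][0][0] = 46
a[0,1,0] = 1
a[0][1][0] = 1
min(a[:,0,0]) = 46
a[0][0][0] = 46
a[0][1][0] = 1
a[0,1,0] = 1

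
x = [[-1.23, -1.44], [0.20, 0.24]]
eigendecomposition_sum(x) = [[-1.23, -1.43], [0.20, 0.23]] + [[-0.0, -0.01], [0.0, 0.01]]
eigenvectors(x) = [[-0.99, 0.76], [0.16, -0.65]]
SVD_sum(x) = [[-1.23, -1.44], [0.2, 0.24]] + [[-0.00, 0.00], [-0.00, 0.00]]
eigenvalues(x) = [-1.0, 0.01]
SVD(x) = [[-0.99, 0.16], [0.16, 0.99]] @ diag([1.9193972826559311, 0.003751177551964189]) @ [[0.65, 0.76], [-0.76, 0.65]]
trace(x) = -0.99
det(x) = -0.01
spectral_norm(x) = 1.92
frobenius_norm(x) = 1.92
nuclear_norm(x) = 1.92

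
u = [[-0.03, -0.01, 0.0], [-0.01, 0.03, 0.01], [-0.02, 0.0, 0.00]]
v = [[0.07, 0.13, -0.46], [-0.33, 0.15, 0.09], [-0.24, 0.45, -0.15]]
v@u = [[0.01,0.00,0.0],[0.01,0.01,0.0],[0.01,0.02,0.00]]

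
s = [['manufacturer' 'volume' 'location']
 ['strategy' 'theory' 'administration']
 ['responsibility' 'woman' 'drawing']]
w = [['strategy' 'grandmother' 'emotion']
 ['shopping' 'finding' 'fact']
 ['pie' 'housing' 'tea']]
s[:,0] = ['manufacturer', 'strategy', 'responsibility']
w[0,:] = ['strategy', 'grandmother', 'emotion']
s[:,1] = ['volume', 'theory', 'woman']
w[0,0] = 'strategy'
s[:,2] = ['location', 'administration', 'drawing']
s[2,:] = ['responsibility', 'woman', 'drawing']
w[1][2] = 'fact'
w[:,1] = ['grandmother', 'finding', 'housing']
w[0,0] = 'strategy'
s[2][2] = 'drawing'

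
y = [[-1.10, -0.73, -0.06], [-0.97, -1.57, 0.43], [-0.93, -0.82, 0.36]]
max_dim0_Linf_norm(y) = 1.57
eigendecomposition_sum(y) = [[-0.89, -1.04, 0.16], [-1.12, -1.31, 0.20], [-0.72, -0.84, 0.13]] + [[-0.24, 0.3, -0.16], [0.2, -0.24, 0.13], [-0.07, 0.09, -0.05]] + [[0.03, 0.02, -0.06], [-0.05, -0.02, 0.1], [-0.14, -0.07, 0.28]]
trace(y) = -2.31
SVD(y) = [[-0.48, 0.79, -0.38], [-0.72, -0.60, -0.34], [-0.49, 0.11, 0.86]] @ diag([2.580037625406024, 0.5467951149252901, 0.22027472343209106]) @ [[0.66, 0.73, -0.18], [-0.71, 0.51, -0.49], [-0.27, 0.45, 0.85]]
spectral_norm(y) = 2.58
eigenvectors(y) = [[0.56,0.76,-0.21], [0.70,-0.61,0.32], [0.45,0.23,0.92]]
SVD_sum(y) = [[-0.82, -0.91, 0.22], [-1.22, -1.37, 0.33], [-0.84, -0.94, 0.23]] + [[-0.3,0.22,-0.21], [0.23,-0.17,0.16], [-0.04,0.03,-0.03]] + [[0.02, -0.04, -0.07], [0.02, -0.03, -0.06], [-0.05, 0.08, 0.16]]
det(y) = 0.31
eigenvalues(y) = [-2.07, -0.53, 0.28]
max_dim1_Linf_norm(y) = 1.57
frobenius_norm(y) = 2.65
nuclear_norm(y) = 3.35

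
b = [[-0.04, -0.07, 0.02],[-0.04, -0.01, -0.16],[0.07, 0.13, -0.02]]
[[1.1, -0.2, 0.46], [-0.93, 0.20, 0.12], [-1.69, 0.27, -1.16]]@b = [[-0.0, -0.02, 0.04], [0.04, 0.08, -0.05], [-0.02, -0.04, -0.05]]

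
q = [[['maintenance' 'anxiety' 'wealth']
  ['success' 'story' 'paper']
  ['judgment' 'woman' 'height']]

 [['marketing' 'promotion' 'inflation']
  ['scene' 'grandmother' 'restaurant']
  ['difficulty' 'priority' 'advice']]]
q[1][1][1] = 'grandmother'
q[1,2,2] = 'advice'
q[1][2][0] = 'difficulty'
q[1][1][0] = 'scene'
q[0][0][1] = 'anxiety'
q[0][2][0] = 'judgment'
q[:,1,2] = ['paper', 'restaurant']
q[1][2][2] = 'advice'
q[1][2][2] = 'advice'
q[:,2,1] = ['woman', 'priority']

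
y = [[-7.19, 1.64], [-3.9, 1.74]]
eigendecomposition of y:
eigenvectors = [[-0.9, -0.20], [-0.43, -0.98]]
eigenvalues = [-6.4, 0.95]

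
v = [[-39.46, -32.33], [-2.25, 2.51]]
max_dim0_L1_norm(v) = 41.71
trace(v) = -36.95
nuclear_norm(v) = 54.38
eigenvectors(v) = [[-1.0, 0.60], [-0.05, -0.80]]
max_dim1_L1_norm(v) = 71.79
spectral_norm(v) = 51.01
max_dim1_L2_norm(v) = 51.01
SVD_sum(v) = [[-39.47, -32.32],  [-0.12, -0.10]] + [[0.01, -0.01], [-2.13, 2.61]]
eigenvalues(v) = [-41.13, 4.18]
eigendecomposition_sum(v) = [[-39.61,-29.35], [-2.04,-1.51]] + [[0.15, -2.98], [-0.21, 4.02]]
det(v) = -171.79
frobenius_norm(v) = 51.12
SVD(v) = [[-1.00, -0.00], [-0.0, 1.0]] @ diag([51.0131650511932, 3.3675052278682696]) @ [[0.77, 0.63], [-0.63, 0.77]]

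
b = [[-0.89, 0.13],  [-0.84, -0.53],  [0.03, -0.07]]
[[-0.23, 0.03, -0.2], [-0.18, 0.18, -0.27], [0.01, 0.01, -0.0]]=b@[[0.25,  -0.07,  0.24], [-0.05,  -0.23,  0.12]]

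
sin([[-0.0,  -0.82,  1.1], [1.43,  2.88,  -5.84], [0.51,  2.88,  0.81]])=[[-0.06, -4.91, -3.85], [4.63, 26.82, 4.73], [-4.71, -2.88, 26.68]]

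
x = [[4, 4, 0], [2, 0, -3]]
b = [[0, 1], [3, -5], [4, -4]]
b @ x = [[2, 0, -3], [2, 12, 15], [8, 16, 12]]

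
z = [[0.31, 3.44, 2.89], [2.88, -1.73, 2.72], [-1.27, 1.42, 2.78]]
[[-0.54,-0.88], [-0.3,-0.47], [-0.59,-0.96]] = z @ [[0.06, 0.1], [-0.01, -0.02], [-0.18, -0.29]]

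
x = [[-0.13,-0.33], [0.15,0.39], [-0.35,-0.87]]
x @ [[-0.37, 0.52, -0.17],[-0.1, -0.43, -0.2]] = [[0.08, 0.07, 0.09], [-0.09, -0.09, -0.1], [0.22, 0.19, 0.23]]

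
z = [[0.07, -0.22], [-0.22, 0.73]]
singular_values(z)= [0.8, 0.0]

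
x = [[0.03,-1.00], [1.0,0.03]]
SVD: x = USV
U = [[-0.03,-1.0], [-1.00,0.03]]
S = [1.0, 1.0]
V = [[-1.00, -0.0],[0.0, 1.00]]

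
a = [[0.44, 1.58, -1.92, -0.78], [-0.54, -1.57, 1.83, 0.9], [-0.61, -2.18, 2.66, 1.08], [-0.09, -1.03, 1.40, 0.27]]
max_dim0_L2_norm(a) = 4.01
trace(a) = 1.80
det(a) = 0.00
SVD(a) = [[-0.48, 0.03, -0.42, 0.77],[0.48, -0.49, 0.46, 0.57],[0.67, -0.04, -0.75, 0.01],[0.31, 0.87, 0.24, 0.30]] @ diag([5.497202629188949, 0.38643793510738955, 0.005380924423635371, 0.00014697074344271127]) @ [[-0.16, -0.60, 0.73, 0.29], [0.58, 0.01, 0.42, -0.70], [0.22, -0.8, -0.54, -0.15], [0.77, 0.10, -0.0, 0.63]]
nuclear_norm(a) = 5.89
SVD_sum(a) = [[0.43, 1.58, -1.93, -0.77], [-0.43, -1.57, 1.91, 0.77], [-0.60, -2.18, 2.66, 1.07], [-0.28, -1.03, 1.26, 0.51]] + [[0.01, 0.0, 0.00, -0.01],[-0.11, -0.0, -0.08, 0.13],[-0.01, -0.00, -0.01, 0.01],[0.19, 0.00, 0.14, -0.24]] + [[-0.00, 0.00, 0.00, 0.0], [0.0, -0.00, -0.0, -0.0], [-0.00, 0.0, 0.00, 0.0], [0.00, -0.00, -0.00, -0.0]] + [[0.00, 0.00, -0.00, 0.0], [0.0, 0.00, -0.00, 0.0], [0.0, 0.00, -0.0, 0.0], [0.0, 0.00, -0.0, 0.00]]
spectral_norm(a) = 5.50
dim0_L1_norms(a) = [1.68, 6.36, 7.81, 3.03]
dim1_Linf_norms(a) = [1.92, 1.83, 2.66, 1.4]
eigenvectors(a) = [[-0.48, -0.45, 0.45, 0.77], [0.49, 0.7, -0.70, 0.10], [0.67, 0.53, -0.53, 0.0], [0.28, -0.19, 0.18, 0.63]]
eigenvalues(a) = [1.94, -0.07, -0.07, 0.0]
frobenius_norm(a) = 5.51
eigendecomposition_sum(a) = [[0.31,1.64,-2.12,-0.63], [-0.32,-1.69,2.18,0.65], [-0.43,-2.28,2.95,0.88], [-0.18,-0.96,1.24,0.37]] + [[1.48, -1.64, 2.93, -1.54],[-2.31, 2.56, -4.57, 2.4],[-1.76, 1.95, -3.47, 1.83],[0.62, -0.69, 1.22, -0.64]] + [[-1.35, 1.58, -2.72, 1.39],[2.09, -2.44, 4.21, -2.15],[1.58, -1.84, 3.18, -1.62],[-0.53, 0.62, -1.06, 0.54]] + [[0.0, 0.00, 0.0, 0.00],  [0.0, 0.0, 0.00, 0.00],  [0.00, 0.00, 0.00, 0.0],  [0.0, 0.00, 0.00, 0.0]]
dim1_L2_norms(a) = [2.64, 2.63, 3.66, 1.76]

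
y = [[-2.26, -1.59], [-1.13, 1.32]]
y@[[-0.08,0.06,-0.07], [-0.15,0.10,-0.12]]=[[0.42, -0.29, 0.35], [-0.11, 0.06, -0.08]]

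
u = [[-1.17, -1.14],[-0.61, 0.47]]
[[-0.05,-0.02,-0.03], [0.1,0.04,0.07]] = u @[[-0.07, -0.03, -0.05], [0.12, 0.05, 0.08]]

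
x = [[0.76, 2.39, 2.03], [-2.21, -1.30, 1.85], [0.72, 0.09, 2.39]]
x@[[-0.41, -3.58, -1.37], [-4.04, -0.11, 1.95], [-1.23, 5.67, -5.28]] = [[-12.46, 8.53, -7.10], [3.88, 18.54, -9.28], [-3.60, 10.96, -13.43]]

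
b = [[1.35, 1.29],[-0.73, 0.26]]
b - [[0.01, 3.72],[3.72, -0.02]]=[[1.34, -2.43], [-4.45, 0.28]]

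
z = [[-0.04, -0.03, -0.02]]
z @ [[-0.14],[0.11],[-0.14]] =[[0.01]]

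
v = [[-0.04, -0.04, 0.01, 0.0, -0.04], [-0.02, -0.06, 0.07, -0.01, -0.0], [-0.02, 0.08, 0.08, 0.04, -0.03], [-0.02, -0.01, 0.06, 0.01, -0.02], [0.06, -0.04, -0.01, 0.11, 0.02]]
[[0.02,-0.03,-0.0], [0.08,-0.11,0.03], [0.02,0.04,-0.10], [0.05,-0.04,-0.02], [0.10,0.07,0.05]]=v@[[0.56, 0.33, 0.29], [-0.72, 0.71, -0.79], [0.78, -0.73, -0.14], [0.42, 0.78, -0.11], [-0.24, -0.5, 0.56]]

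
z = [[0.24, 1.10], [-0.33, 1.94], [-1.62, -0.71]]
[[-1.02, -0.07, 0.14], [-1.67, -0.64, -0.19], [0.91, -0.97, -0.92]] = z@ [[-0.17, 0.69, 0.57], [-0.89, -0.21, 0.00]]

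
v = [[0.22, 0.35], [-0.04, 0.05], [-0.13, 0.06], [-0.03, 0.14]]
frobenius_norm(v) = 0.46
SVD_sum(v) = [[0.2, 0.36], [0.01, 0.02], [-0.0, -0.01], [0.05, 0.10]] + [[0.02, -0.01], [-0.05, 0.03], [-0.13, 0.07], [-0.08, 0.04]]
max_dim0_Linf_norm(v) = 0.35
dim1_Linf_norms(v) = [0.35, 0.05, 0.13, 0.14]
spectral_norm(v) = 0.43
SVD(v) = [[-0.97, 0.14], [-0.06, -0.32], [0.02, -0.78], [-0.25, -0.51]] @ diag([0.42747295257776974, 0.18239209087689054]) @ [[-0.48, -0.88], [0.88, -0.48]]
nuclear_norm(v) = 0.61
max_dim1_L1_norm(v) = 0.57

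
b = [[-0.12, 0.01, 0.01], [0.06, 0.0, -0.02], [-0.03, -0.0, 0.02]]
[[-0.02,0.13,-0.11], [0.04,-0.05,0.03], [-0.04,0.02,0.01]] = b@[[-0.08, -1.18, 1.21], [-1.19, -0.01, 1.02], [-2.12, -0.88, 2.17]]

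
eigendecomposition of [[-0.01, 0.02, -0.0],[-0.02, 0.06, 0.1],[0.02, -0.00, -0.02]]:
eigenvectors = [[0.14+0.55j, 0.14-0.55j, (0.27+0j)], [(-0.64+0j), (-0.64-0j), 0.96+0.00j], [0.51-0.03j, (0.51+0.03j), (0.07+0j)]]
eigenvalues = [(-0.02+0.02j), (-0.02-0.02j), (0.06+0j)]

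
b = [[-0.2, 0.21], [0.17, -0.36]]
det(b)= 0.036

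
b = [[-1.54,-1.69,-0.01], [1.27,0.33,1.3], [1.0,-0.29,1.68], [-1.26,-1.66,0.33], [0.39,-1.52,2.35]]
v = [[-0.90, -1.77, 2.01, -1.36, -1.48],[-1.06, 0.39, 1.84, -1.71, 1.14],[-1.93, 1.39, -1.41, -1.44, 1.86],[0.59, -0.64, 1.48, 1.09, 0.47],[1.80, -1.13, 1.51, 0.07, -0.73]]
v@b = [[2.28, 4.86, -2.84], [6.57, 2.49, 5.72], [5.87, 3.69, 3.35], [-1.43, -4.16, 3.11], [-3.07, -2.86, -0.64]]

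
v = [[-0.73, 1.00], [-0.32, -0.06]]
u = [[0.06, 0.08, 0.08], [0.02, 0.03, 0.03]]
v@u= [[-0.02, -0.03, -0.03], [-0.02, -0.03, -0.03]]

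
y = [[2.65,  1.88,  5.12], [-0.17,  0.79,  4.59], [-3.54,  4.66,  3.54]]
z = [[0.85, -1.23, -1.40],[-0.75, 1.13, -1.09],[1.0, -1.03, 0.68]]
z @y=[[7.42,-5.90,-6.25], [1.68,-5.6,-2.51], [0.42,4.24,2.80]]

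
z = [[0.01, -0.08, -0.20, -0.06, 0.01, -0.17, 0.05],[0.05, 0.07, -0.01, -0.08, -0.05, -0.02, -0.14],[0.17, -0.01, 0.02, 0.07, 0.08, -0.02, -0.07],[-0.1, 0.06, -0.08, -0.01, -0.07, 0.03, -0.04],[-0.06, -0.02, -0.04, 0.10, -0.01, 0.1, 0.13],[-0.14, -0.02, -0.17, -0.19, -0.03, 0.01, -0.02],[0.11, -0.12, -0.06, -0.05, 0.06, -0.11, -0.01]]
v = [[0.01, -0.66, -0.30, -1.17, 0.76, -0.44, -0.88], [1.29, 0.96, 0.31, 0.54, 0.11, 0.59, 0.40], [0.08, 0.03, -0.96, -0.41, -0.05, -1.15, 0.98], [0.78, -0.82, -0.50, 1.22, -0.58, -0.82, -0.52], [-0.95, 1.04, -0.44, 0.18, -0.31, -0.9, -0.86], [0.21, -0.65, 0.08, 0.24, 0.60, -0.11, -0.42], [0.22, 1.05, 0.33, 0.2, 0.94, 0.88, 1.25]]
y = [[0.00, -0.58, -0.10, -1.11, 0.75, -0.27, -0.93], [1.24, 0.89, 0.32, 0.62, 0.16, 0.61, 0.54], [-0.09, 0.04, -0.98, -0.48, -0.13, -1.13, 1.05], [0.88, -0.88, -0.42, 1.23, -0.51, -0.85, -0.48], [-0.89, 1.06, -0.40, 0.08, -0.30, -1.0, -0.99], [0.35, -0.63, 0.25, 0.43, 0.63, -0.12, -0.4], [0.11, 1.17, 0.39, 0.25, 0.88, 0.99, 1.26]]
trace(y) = 1.98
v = y + z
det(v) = 2.83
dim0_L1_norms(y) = [3.56, 5.25, 2.86, 4.2, 3.36, 4.97, 5.65]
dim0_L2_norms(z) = [0.28, 0.17, 0.28, 0.25, 0.14, 0.23, 0.21]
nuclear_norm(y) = 11.48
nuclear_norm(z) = 1.29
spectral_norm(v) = 3.08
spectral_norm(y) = 3.14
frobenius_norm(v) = 4.91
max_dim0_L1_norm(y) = 5.65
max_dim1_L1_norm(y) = 5.25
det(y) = 3.60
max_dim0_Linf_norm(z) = 0.2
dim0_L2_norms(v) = [1.81, 2.15, 1.29, 1.86, 1.51, 2.03, 2.15]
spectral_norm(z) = 0.39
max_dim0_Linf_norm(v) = 1.29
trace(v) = 2.06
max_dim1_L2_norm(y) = 2.22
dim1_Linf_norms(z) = [0.2, 0.14, 0.17, 0.1, 0.13, 0.19, 0.12]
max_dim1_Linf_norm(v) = 1.29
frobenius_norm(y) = 5.01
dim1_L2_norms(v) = [1.85, 1.87, 1.84, 2.07, 1.96, 1.04, 2.13]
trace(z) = 0.08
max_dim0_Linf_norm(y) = 1.26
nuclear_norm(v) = 11.31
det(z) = 0.00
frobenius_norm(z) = 0.61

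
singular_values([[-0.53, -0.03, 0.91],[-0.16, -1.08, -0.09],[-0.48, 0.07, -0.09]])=[1.1, 1.06, 0.46]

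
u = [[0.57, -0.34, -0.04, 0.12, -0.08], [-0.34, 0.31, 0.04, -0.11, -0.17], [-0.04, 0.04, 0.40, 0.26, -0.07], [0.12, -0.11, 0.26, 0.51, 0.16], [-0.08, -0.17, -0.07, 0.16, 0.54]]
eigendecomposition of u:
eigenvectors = [[0.60, -0.55, -0.23, 0.53, 0.03], [-0.51, 0.23, -0.17, 0.72, 0.38], [0.14, 0.49, -0.52, 0.16, -0.67], [0.52, 0.52, -0.21, -0.17, 0.62], [0.30, 0.36, 0.78, 0.38, -0.19]]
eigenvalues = [0.91, 0.69, 0.61, 0.0, 0.12]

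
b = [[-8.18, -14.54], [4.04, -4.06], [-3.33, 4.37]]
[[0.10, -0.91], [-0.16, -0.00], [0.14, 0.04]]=b@[[-0.03, 0.04],  [0.01, 0.04]]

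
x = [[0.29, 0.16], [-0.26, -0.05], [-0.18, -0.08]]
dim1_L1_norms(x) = [0.45, 0.31, 0.26]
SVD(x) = [[-0.71, -0.58], [0.56, -0.81], [0.43, 0.09]] @ diag([0.46301020170847645, 0.0649734800813064]) @ [[-0.93, -0.38], [0.38, -0.93]]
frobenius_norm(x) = 0.47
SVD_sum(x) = [[0.3, 0.12], [-0.24, -0.10], [-0.18, -0.07]] + [[-0.01, 0.04], [-0.02, 0.05], [0.00, -0.01]]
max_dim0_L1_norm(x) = 0.73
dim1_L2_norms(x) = [0.33, 0.26, 0.2]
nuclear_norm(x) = 0.53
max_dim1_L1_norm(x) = 0.45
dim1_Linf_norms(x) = [0.29, 0.26, 0.18]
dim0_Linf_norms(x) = [0.29, 0.16]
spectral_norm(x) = 0.46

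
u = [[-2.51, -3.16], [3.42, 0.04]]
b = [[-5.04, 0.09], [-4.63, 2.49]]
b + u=[[-7.55, -3.07], [-1.21, 2.53]]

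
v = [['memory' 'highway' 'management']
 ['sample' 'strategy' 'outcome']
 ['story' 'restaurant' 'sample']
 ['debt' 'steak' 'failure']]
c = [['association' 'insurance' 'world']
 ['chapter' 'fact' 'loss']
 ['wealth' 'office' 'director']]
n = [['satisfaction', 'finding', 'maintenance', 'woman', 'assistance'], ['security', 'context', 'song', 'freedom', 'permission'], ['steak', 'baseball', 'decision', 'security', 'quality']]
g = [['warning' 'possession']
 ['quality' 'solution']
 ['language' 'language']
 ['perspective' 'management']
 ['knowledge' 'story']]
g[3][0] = 'perspective'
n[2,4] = 'quality'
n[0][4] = 'assistance'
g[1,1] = 'solution'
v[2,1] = 'restaurant'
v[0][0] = 'memory'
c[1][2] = 'loss'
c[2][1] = 'office'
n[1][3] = 'freedom'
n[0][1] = 'finding'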